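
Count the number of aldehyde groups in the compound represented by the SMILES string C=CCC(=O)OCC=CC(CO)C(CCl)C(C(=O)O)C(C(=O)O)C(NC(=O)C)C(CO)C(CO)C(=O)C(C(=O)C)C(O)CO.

C=C double bond → alkene.
–C(=O)–O–C with C on the carbonyl side → ester.
C=C double bond → alkene.
pendant –CH2OH on an sp³ backbone C → alcohol.
pendant –CH2X: halogen on sp³ carbon → alkyl halide.
pendant –COOH: carbonyl C bonded to C and –OH → carboxylic acid.
pendant –COOH: carbonyl C bonded to C and –OH → carboxylic acid.
pendant –NHC(=O)CH3: N bonded to a carbonyl → amide (not amine).
pendant –CH2OH on an sp³ backbone C → alcohol.
pendant –CH2OH on an sp³ backbone C → alcohol.
–C(=O)– with carbon on both sides → ketone.
pendant –COCH3: carbonyl C bonded to two carbons → ketone.
–OH on an sp³ carbon → alcohol (secondary).
–OH on an sp³ carbon → alcohol.
No segment is a aldehyde: CH2COOCH2 is ester, not aldehyde; CH(COOH) is carboxylic acid, not aldehyde; CH(COOH) is carboxylic acid, not aldehyde. → 0.

0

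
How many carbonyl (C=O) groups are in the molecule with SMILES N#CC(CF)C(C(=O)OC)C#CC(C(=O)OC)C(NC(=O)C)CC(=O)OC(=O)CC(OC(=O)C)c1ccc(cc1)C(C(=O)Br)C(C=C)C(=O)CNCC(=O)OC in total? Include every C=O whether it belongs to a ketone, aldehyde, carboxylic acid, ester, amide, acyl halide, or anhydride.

9

CH(COOCH3): ester, 1 C=O (running total 1).
CH(COOCH3): ester, 1 C=O (running total 2).
CH(NHCOCH3): amide, 1 C=O (running total 3).
CH2CO-O-COCH2: anhydride, 2 C=O (running total 5).
CH(OCOCH3): ester, 1 C=O (running total 6).
CH(COBr): acyl halide, 1 C=O (running total 7).
CO: ketone, 1 C=O (running total 8).
COOCH3: ester, 1 C=O (running total 9).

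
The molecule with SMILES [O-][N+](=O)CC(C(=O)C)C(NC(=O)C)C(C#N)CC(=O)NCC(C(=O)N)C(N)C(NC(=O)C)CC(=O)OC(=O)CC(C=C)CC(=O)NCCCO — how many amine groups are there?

1

Taking each segment in turn:
  O2NCH2: –NO2 on carbon → nitro group.
  CH(COCH3): pendant –COCH3: carbonyl C bonded to two carbons → ketone.
  CH(NHCOCH3): pendant –NHC(=O)CH3: N bonded to a carbonyl → amide (not amine).
  CH(CN): pendant –C≡N: nitrile.
  CH2CONHCH2: –C(=O)–N– linkage → amide (the N is not an amine).
  CH(CONH2): pendant –CONH2: carbonyl C bonded to C and N → amide.
  CH(NH2): –NH2 on an sp³ carbon with no adjacent C=O → amine.
  CH(NHCOCH3): pendant –NHC(=O)CH3: N bonded to a carbonyl → amide (not amine).
  CH2CO-O-COCH2: two acyl groups sharing one oxygen, –C(=O)–O–C(=O)– → anhydride.
  CH(CH=CH2): pendant –CH=CH2: C=C double bond → alkene.
  CH2CONHCH2: –C(=O)–N– linkage → amide (the N is not an amine).
  CH2OH: –OH on an sp³ carbon → alcohol.
Amine appears at: CH(NH2) → 1.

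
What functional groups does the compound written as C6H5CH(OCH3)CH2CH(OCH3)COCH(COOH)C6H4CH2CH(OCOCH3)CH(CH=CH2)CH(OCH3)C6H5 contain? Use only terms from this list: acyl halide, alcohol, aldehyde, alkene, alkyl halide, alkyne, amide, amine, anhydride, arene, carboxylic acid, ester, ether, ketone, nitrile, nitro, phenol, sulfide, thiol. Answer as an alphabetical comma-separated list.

alkene, arene, carboxylic acid, ester, ether, ketone

C6H5– phenyl ring → arene.
pendant –OCH3: C–O–C with sp³ C, no adjacent C=O → ether.
pendant –OCH3: C–O–C with sp³ C, no adjacent C=O → ether.
–C(=O)– with carbon on both sides → ketone.
pendant –COOH: carbonyl C bonded to C and –OH → carboxylic acid.
para-disubstituted benzene ring → arene.
pendant –OC(=O)CH3: an acyloxy group → ester.
pendant –CH=CH2: C=C double bond → alkene.
pendant –OCH3: C–O–C with sp³ C, no adjacent C=O → ether.
–C6H5 phenyl ring → arene.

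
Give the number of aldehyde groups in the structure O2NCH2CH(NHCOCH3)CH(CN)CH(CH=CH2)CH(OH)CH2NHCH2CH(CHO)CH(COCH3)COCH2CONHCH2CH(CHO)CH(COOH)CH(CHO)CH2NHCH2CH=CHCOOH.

3

Working along the chain:
  O2NCH2: –NO2 on carbon → nitro group.
  CH(NHCOCH3): pendant –NHC(=O)CH3: N bonded to a carbonyl → amide (not amine).
  CH(CN): pendant –C≡N: nitrile.
  CH(CH=CH2): pendant –CH=CH2: C=C double bond → alkene.
  CH(OH): –OH on an sp³ carbon → alcohol (secondary).
  CH2NHCH2: C–N–C with sp³ carbons and no adjacent C=O → amine (secondary).
  CH(CHO): pendant –CHO: carbonyl C bonded to C and H → aldehyde.
  CH(COCH3): pendant –COCH3: carbonyl C bonded to two carbons → ketone.
  CO: –C(=O)– with carbon on both sides → ketone.
  CH2CONHCH2: –C(=O)–N– linkage → amide (the N is not an amine).
  CH(CHO): pendant –CHO: carbonyl C bonded to C and H → aldehyde.
  CH(COOH): pendant –COOH: carbonyl C bonded to C and –OH → carboxylic acid.
  CH(CHO): pendant –CHO: carbonyl C bonded to C and H → aldehyde.
  CH2NHCH2: C–N–C with sp³ carbons and no adjacent C=O → amine (secondary).
  CH=CH: C=C double bond → alkene.
  COOH: –COOH: carbonyl C bonded to –OH and C → carboxylic acid (the –OH is not a separate alcohol).
Aldehyde appears at: CH(CHO), CH(CHO), CH(CHO) → 3.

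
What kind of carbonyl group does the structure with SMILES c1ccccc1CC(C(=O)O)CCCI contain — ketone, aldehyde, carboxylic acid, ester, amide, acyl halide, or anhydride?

carboxylic acid

The carbonyl is in the CH(COOH) segment: pendant –COOH: carbonyl C bonded to C and –OH → carboxylic acid.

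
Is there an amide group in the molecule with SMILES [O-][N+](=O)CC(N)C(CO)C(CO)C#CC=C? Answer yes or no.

–NO2 on carbon → nitro group.
–NH2 on an sp³ carbon with no adjacent C=O → amine.
pendant –CH2OH on an sp³ backbone C → alcohol.
pendant –CH2OH on an sp³ backbone C → alcohol.
C≡C triple bond → alkyne.
C=C double bond → alkene.
The groups actually present are: alcohol, alkene, alkyne, amine, nitro.

no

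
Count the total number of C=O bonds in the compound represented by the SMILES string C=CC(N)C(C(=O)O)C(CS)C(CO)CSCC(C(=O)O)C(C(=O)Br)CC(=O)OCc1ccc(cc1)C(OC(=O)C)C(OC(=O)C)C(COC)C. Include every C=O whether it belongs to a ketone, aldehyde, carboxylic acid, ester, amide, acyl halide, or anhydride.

6

CH(COOH): carboxylic acid, 1 C=O (running total 1).
CH(COOH): carboxylic acid, 1 C=O (running total 2).
CH(COBr): acyl halide, 1 C=O (running total 3).
CH2COOCH2: ester, 1 C=O (running total 4).
CH(OCOCH3): ester, 1 C=O (running total 5).
CH(OCOCH3): ester, 1 C=O (running total 6).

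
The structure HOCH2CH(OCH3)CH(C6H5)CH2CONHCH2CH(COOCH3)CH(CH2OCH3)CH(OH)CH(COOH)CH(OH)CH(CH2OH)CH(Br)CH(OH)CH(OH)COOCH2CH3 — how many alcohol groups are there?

HO– on an sp³ carbon → alcohol.
pendant –OCH3: C–O–C with sp³ C, no adjacent C=O → ether.
pendant –C6H5: benzene ring → arene.
–C(=O)–N– linkage → amide (the N is not an amine).
pendant –COOCH3: carbonyl C bonded to C and –OCH3 → ester.
pendant –CH2OCH3: C–O–C linkage → ether.
–OH on an sp³ carbon → alcohol (secondary).
pendant –COOH: carbonyl C bonded to C and –OH → carboxylic acid.
–OH on an sp³ carbon → alcohol (secondary).
pendant –CH2OH on an sp³ backbone C → alcohol.
halogen on an sp³ carbon → alkyl halide.
–OH on an sp³ carbon → alcohol (secondary).
–OH on an sp³ carbon → alcohol (secondary).
–C(=O)OCH2CH3: carbonyl C bonded to C and to –OEt → ester.
Alcohol appears at: HOCH2, CH(OH), CH(OH), CH(CH2OH), CH(OH), CH(OH) → 6.

6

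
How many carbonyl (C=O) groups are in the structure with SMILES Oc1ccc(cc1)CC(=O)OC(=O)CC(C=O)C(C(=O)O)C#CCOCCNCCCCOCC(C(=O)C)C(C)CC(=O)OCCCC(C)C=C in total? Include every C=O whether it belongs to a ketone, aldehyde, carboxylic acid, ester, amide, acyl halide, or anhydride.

CH2CO-O-COCH2: anhydride, 2 C=O (running total 2).
CH(CHO): aldehyde, 1 C=O (running total 3).
CH(COOH): carboxylic acid, 1 C=O (running total 4).
CH(COCH3): ketone, 1 C=O (running total 5).
CH2COOCH2: ester, 1 C=O (running total 6).

6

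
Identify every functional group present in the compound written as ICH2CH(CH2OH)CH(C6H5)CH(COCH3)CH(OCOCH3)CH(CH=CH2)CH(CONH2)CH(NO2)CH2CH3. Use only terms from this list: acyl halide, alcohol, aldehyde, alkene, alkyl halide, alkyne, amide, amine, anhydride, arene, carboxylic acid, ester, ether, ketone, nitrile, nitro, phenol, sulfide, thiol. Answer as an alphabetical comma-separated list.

alcohol, alkene, alkyl halide, amide, arene, ester, ketone, nitro

halogen on an sp³ carbon → alkyl halide.
pendant –CH2OH on an sp³ backbone C → alcohol.
pendant –C6H5: benzene ring → arene.
pendant –COCH3: carbonyl C bonded to two carbons → ketone.
pendant –OC(=O)CH3: an acyloxy group → ester.
pendant –CH=CH2: C=C double bond → alkene.
pendant –CONH2: carbonyl C bonded to C and N → amide.
–NO2 on an sp³ carbon → nitro (the N=O is not a carbonyl).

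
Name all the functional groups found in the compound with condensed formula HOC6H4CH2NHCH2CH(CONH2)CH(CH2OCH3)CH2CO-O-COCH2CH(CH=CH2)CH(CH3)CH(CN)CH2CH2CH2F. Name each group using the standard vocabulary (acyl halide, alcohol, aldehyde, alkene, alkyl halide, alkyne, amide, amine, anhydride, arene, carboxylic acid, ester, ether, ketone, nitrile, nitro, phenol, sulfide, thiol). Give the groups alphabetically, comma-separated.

–OH attached directly to an aromatic ring → phenol (not alcohol); the ring itself is an arene.
C–N–C with sp³ carbons and no adjacent C=O → amine (secondary).
pendant –CONH2: carbonyl C bonded to C and N → amide.
pendant –CH2OCH3: C–O–C linkage → ether.
two acyl groups sharing one oxygen, –C(=O)–O–C(=O)– → anhydride.
pendant –CH=CH2: C=C double bond → alkene.
pendant –C≡N: nitrile.
halogen on an sp³ carbon → alkyl halide.

alkene, alkyl halide, amide, amine, anhydride, arene, ether, nitrile, phenol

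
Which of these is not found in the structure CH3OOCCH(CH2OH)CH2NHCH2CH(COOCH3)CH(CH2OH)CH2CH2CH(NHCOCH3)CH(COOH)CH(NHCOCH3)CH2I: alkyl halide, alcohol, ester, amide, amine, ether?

ether

ester: present (CH3OOC — CH3O–C(=O)–: carbonyl C bonded to C and to –OCH3 → ester (not ketone + ether)).
amine: present (CH2NHCH2 — C–N–C with sp³ carbons and no adjacent C=O → amine (secondary)).
amide: present (CH(NHCOCH3) — pendant –NHC(=O)CH3: N bonded to a carbonyl → amide (not amine)).
alcohol: present (CH(CH2OH) — pendant –CH2OH on an sp³ backbone C → alcohol).
alkyl halide: present (CH2I — halogen on an sp³ carbon → alkyl halide).
ether: absent. In each of CH3OOC and CH(COOCH3), the C–O–C oxygen is adjacent to a C=O, so it belongs to an ester, not an ether.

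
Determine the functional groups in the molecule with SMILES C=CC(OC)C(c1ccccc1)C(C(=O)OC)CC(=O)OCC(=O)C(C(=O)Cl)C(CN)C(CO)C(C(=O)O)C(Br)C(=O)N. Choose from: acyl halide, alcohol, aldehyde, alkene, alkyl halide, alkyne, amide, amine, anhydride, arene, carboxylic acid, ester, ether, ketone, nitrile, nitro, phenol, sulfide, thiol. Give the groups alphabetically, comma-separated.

acyl halide, alcohol, alkene, alkyl halide, amide, amine, arene, carboxylic acid, ester, ether, ketone

C=C double bond → alkene.
pendant –OCH3: C–O–C with sp³ C, no adjacent C=O → ether.
pendant –C6H5: benzene ring → arene.
pendant –COOCH3: carbonyl C bonded to C and –OCH3 → ester.
–C(=O)–O–C with C on the carbonyl side → ester.
–C(=O)– with carbon on both sides → ketone.
pendant –C(=O)X: carbonyl C bonded to C and halogen → acyl halide.
pendant –CH2NH2: N on sp³ C, no adjacent C=O → amine.
pendant –CH2OH on an sp³ backbone C → alcohol.
pendant –COOH: carbonyl C bonded to C and –OH → carboxylic acid.
halogen on an sp³ carbon → alkyl halide.
–C(=O)NH2: carbonyl C bonded to C and to N → amide (the N is not a separate amine).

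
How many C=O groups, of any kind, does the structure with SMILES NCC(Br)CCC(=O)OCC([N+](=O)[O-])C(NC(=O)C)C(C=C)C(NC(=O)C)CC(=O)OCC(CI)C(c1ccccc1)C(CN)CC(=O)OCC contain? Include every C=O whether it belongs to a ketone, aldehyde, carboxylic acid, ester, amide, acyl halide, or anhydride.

CH2COOCH2: ester, 1 C=O (running total 1).
CH(NHCOCH3): amide, 1 C=O (running total 2).
CH(NHCOCH3): amide, 1 C=O (running total 3).
CH2COOCH2: ester, 1 C=O (running total 4).
CH2COOCH2: ester, 1 C=O (running total 5).

5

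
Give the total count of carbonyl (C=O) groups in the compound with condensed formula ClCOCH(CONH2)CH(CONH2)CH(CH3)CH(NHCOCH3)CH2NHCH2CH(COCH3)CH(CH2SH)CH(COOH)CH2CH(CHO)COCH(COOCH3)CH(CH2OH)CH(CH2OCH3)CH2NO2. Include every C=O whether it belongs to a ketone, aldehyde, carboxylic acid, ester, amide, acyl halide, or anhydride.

9

ClCO: acyl halide, 1 C=O (running total 1).
CH(CONH2): amide, 1 C=O (running total 2).
CH(CONH2): amide, 1 C=O (running total 3).
CH(NHCOCH3): amide, 1 C=O (running total 4).
CH(COCH3): ketone, 1 C=O (running total 5).
CH(COOH): carboxylic acid, 1 C=O (running total 6).
CH(CHO): aldehyde, 1 C=O (running total 7).
CO: ketone, 1 C=O (running total 8).
CH(COOCH3): ester, 1 C=O (running total 9).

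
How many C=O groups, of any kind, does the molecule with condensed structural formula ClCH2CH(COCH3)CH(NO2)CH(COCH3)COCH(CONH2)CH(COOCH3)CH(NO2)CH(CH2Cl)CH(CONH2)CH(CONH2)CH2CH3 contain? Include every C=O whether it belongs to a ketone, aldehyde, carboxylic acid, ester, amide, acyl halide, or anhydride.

CH(COCH3): ketone, 1 C=O (running total 1).
CH(COCH3): ketone, 1 C=O (running total 2).
CO: ketone, 1 C=O (running total 3).
CH(CONH2): amide, 1 C=O (running total 4).
CH(COOCH3): ester, 1 C=O (running total 5).
CH(CONH2): amide, 1 C=O (running total 6).
CH(CONH2): amide, 1 C=O (running total 7).

7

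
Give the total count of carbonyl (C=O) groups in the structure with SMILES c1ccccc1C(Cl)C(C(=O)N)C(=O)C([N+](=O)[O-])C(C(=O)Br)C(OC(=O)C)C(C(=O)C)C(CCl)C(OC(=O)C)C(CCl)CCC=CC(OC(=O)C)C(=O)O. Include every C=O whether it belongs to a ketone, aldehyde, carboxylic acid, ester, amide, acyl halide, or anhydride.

CH(CONH2): amide, 1 C=O (running total 1).
CO: ketone, 1 C=O (running total 2).
CH(COBr): acyl halide, 1 C=O (running total 3).
CH(OCOCH3): ester, 1 C=O (running total 4).
CH(COCH3): ketone, 1 C=O (running total 5).
CH(OCOCH3): ester, 1 C=O (running total 6).
CH(OCOCH3): ester, 1 C=O (running total 7).
COOH: carboxylic acid, 1 C=O (running total 8).

8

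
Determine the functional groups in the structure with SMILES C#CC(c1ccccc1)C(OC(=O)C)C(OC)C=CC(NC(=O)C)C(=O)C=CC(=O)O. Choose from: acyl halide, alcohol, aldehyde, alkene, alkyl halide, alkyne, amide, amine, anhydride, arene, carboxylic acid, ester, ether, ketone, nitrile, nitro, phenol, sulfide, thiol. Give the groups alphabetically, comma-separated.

alkene, alkyne, amide, arene, carboxylic acid, ester, ether, ketone

C≡C triple bond → alkyne.
pendant –C6H5: benzene ring → arene.
pendant –OC(=O)CH3: an acyloxy group → ester.
pendant –OCH3: C–O–C with sp³ C, no adjacent C=O → ether.
C=C double bond → alkene.
pendant –NHC(=O)CH3: N bonded to a carbonyl → amide (not amine).
–C(=O)– with carbon on both sides → ketone.
C=C double bond → alkene.
–COOH: carbonyl C bonded to –OH and C → carboxylic acid (the –OH is not a separate alcohol).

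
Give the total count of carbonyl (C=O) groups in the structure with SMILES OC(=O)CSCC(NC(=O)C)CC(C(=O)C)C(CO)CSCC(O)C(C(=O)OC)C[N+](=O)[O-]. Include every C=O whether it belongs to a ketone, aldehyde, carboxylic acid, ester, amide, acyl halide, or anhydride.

4

HOOC: carboxylic acid, 1 C=O (running total 1).
CH(NHCOCH3): amide, 1 C=O (running total 2).
CH(COCH3): ketone, 1 C=O (running total 3).
CH(COOCH3): ester, 1 C=O (running total 4).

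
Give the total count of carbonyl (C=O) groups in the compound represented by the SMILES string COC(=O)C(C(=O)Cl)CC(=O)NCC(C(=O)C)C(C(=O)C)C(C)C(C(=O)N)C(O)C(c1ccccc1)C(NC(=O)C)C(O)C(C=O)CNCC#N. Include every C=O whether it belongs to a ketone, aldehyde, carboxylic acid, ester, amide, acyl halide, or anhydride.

8

CH3OOC: ester, 1 C=O (running total 1).
CH(COCl): acyl halide, 1 C=O (running total 2).
CH2CONHCH2: amide, 1 C=O (running total 3).
CH(COCH3): ketone, 1 C=O (running total 4).
CH(COCH3): ketone, 1 C=O (running total 5).
CH(CONH2): amide, 1 C=O (running total 6).
CH(NHCOCH3): amide, 1 C=O (running total 7).
CH(CHO): aldehyde, 1 C=O (running total 8).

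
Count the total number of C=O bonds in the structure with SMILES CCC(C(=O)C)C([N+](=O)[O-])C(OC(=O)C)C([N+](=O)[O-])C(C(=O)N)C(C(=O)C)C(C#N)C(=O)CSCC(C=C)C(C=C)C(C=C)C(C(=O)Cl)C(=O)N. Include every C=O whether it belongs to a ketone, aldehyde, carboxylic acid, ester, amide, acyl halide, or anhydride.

7

CH(COCH3): ketone, 1 C=O (running total 1).
CH(OCOCH3): ester, 1 C=O (running total 2).
CH(CONH2): amide, 1 C=O (running total 3).
CH(COCH3): ketone, 1 C=O (running total 4).
CO: ketone, 1 C=O (running total 5).
CH(COCl): acyl halide, 1 C=O (running total 6).
CONH2: amide, 1 C=O (running total 7).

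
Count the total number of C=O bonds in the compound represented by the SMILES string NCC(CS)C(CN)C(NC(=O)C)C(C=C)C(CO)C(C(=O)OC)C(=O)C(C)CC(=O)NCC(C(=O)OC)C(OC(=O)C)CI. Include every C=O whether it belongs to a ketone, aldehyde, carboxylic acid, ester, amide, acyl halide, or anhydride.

CH(NHCOCH3): amide, 1 C=O (running total 1).
CH(COOCH3): ester, 1 C=O (running total 2).
CO: ketone, 1 C=O (running total 3).
CH2CONHCH2: amide, 1 C=O (running total 4).
CH(COOCH3): ester, 1 C=O (running total 5).
CH(OCOCH3): ester, 1 C=O (running total 6).

6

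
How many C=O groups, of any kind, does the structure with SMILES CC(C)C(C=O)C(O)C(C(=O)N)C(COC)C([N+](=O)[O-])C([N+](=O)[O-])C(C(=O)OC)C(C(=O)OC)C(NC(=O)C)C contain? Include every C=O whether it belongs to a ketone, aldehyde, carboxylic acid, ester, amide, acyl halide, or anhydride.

CH(CHO): aldehyde, 1 C=O (running total 1).
CH(CONH2): amide, 1 C=O (running total 2).
CH(COOCH3): ester, 1 C=O (running total 3).
CH(COOCH3): ester, 1 C=O (running total 4).
CH(NHCOCH3): amide, 1 C=O (running total 5).

5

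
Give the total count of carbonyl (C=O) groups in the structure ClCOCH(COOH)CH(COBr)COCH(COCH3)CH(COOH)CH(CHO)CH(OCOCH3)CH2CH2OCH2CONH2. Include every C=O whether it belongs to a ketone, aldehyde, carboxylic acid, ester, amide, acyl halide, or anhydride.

9

ClCO: acyl halide, 1 C=O (running total 1).
CH(COOH): carboxylic acid, 1 C=O (running total 2).
CH(COBr): acyl halide, 1 C=O (running total 3).
CO: ketone, 1 C=O (running total 4).
CH(COCH3): ketone, 1 C=O (running total 5).
CH(COOH): carboxylic acid, 1 C=O (running total 6).
CH(CHO): aldehyde, 1 C=O (running total 7).
CH(OCOCH3): ester, 1 C=O (running total 8).
CONH2: amide, 1 C=O (running total 9).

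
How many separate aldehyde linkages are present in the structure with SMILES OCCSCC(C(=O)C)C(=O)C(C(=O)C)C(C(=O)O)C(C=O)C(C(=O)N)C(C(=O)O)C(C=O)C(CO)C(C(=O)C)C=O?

HO– on an sp³ carbon → alcohol.
C–S–C linkage → sulfide (thioether).
pendant –COCH3: carbonyl C bonded to two carbons → ketone.
–C(=O)– with carbon on both sides → ketone.
pendant –COCH3: carbonyl C bonded to two carbons → ketone.
pendant –COOH: carbonyl C bonded to C and –OH → carboxylic acid.
pendant –CHO: carbonyl C bonded to C and H → aldehyde.
pendant –CONH2: carbonyl C bonded to C and N → amide.
pendant –COOH: carbonyl C bonded to C and –OH → carboxylic acid.
pendant –CHO: carbonyl C bonded to C and H → aldehyde.
pendant –CH2OH on an sp³ backbone C → alcohol.
pendant –COCH3: carbonyl C bonded to two carbons → ketone.
terminal –CHO: carbonyl C bonded to H and C → aldehyde.
Aldehyde appears at: CH(CHO), CH(CHO), CHO → 3.

3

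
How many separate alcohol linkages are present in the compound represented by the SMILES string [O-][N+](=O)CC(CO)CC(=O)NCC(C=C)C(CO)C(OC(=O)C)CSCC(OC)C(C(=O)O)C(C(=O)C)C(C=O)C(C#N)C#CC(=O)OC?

Taking each segment in turn:
  O2NCH2: –NO2 on carbon → nitro group.
  CH(CH2OH): pendant –CH2OH on an sp³ backbone C → alcohol.
  CH2CONHCH2: –C(=O)–N– linkage → amide (the N is not an amine).
  CH(CH=CH2): pendant –CH=CH2: C=C double bond → alkene.
  CH(CH2OH): pendant –CH2OH on an sp³ backbone C → alcohol.
  CH(OCOCH3): pendant –OC(=O)CH3: an acyloxy group → ester.
  CH2SCH2: C–S–C linkage → sulfide (thioether).
  CH(OCH3): pendant –OCH3: C–O–C with sp³ C, no adjacent C=O → ether.
  CH(COOH): pendant –COOH: carbonyl C bonded to C and –OH → carboxylic acid.
  CH(COCH3): pendant –COCH3: carbonyl C bonded to two carbons → ketone.
  CH(CHO): pendant –CHO: carbonyl C bonded to C and H → aldehyde.
  CH(CN): pendant –C≡N: nitrile.
  C≡C: C≡C triple bond → alkyne.
  COOCH3: –C(=O)OCH3: carbonyl C bonded to C and to –OCH3 → ester (not ketone + ether).
Alcohol appears at: CH(CH2OH), CH(CH2OH) → 2.

2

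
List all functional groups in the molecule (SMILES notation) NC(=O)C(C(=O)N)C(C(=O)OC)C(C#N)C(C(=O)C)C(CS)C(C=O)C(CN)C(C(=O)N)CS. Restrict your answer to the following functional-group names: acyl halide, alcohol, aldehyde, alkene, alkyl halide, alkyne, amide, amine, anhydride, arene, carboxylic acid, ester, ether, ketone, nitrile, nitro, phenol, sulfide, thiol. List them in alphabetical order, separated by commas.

aldehyde, amide, amine, ester, ketone, nitrile, thiol

–C(=O)NH2: carbonyl C bonded to C and to N → amide (the N is not a separate amine).
pendant –CONH2: carbonyl C bonded to C and N → amide.
pendant –COOCH3: carbonyl C bonded to C and –OCH3 → ester.
pendant –C≡N: nitrile.
pendant –COCH3: carbonyl C bonded to two carbons → ketone.
pendant –CH2SH → thiol.
pendant –CHO: carbonyl C bonded to C and H → aldehyde.
pendant –CH2NH2: N on sp³ C, no adjacent C=O → amine.
pendant –CONH2: carbonyl C bonded to C and N → amide.
–SH on an sp³ carbon → thiol.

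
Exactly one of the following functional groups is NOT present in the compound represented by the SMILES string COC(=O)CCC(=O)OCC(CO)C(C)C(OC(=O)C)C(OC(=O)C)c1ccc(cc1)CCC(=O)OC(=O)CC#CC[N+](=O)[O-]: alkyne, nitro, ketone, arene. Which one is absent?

ketone

arene: present (C6H4 — para-disubstituted benzene ring → arene).
nitro: present (CH2NO2 — –NO2 on carbon → nitro group).
alkyne: present (C≡C — C≡C triple bond → alkyne).
ketone: absent. In each of CH3OOC, CH2COOCH2 and CH(OCOCH3), the C=O is bonded to an –O–C group, which defines an ester, not a ketone. In CH2CO-O-COCH2, the two C=O groups share a bridging oxygen, which is an anhydride linkage, not a ketone.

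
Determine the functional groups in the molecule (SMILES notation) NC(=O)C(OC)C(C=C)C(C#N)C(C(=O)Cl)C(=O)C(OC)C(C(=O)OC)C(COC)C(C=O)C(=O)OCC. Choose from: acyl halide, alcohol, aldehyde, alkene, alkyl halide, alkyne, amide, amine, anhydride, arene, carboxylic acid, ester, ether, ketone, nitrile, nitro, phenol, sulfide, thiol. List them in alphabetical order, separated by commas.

acyl halide, aldehyde, alkene, amide, ester, ether, ketone, nitrile

Taking each segment in turn:
  H2NCO: –C(=O)NH2: carbonyl C bonded to C and to N → amide (the N is not a separate amine).
  CH(OCH3): pendant –OCH3: C–O–C with sp³ C, no adjacent C=O → ether.
  CH(CH=CH2): pendant –CH=CH2: C=C double bond → alkene.
  CH(CN): pendant –C≡N: nitrile.
  CH(COCl): pendant –C(=O)X: carbonyl C bonded to C and halogen → acyl halide.
  CO: –C(=O)– with carbon on both sides → ketone.
  CH(OCH3): pendant –OCH3: C–O–C with sp³ C, no adjacent C=O → ether.
  CH(COOCH3): pendant –COOCH3: carbonyl C bonded to C and –OCH3 → ester.
  CH(CH2OCH3): pendant –CH2OCH3: C–O–C linkage → ether.
  CH(CHO): pendant –CHO: carbonyl C bonded to C and H → aldehyde.
  COOCH2CH3: –C(=O)OCH2CH3: carbonyl C bonded to C and to –OEt → ester.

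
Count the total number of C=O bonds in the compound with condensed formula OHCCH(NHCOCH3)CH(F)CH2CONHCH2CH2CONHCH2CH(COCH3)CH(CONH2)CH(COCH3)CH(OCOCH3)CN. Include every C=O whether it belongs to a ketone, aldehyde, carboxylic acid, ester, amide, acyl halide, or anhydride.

8

OHC: aldehyde, 1 C=O (running total 1).
CH(NHCOCH3): amide, 1 C=O (running total 2).
CH2CONHCH2: amide, 1 C=O (running total 3).
CH2CONHCH2: amide, 1 C=O (running total 4).
CH(COCH3): ketone, 1 C=O (running total 5).
CH(CONH2): amide, 1 C=O (running total 6).
CH(COCH3): ketone, 1 C=O (running total 7).
CH(OCOCH3): ester, 1 C=O (running total 8).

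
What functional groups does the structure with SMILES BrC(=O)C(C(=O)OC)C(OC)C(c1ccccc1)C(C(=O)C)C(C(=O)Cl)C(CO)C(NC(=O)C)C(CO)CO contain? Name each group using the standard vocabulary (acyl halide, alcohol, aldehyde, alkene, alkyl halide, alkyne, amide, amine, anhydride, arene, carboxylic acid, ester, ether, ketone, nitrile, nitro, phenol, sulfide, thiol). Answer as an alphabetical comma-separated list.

acyl halide, alcohol, amide, arene, ester, ether, ketone

Taking each segment in turn:
  BrCO: –C(=O)Br: carbonyl C bonded to C and to a halogen → acyl halide (not alkyl halide).
  CH(COOCH3): pendant –COOCH3: carbonyl C bonded to C and –OCH3 → ester.
  CH(OCH3): pendant –OCH3: C–O–C with sp³ C, no adjacent C=O → ether.
  CH(C6H5): pendant –C6H5: benzene ring → arene.
  CH(COCH3): pendant –COCH3: carbonyl C bonded to two carbons → ketone.
  CH(COCl): pendant –C(=O)X: carbonyl C bonded to C and halogen → acyl halide.
  CH(CH2OH): pendant –CH2OH on an sp³ backbone C → alcohol.
  CH(NHCOCH3): pendant –NHC(=O)CH3: N bonded to a carbonyl → amide (not amine).
  CH(CH2OH): pendant –CH2OH on an sp³ backbone C → alcohol.
  CH2OH: –OH on an sp³ carbon → alcohol.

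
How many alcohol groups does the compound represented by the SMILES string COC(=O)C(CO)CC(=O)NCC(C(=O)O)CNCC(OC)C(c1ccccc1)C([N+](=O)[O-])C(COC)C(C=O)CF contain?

1

CH3O–C(=O)–: carbonyl C bonded to C and to –OCH3 → ester (not ketone + ether).
pendant –CH2OH on an sp³ backbone C → alcohol.
–C(=O)–N– linkage → amide (the N is not an amine).
pendant –COOH: carbonyl C bonded to C and –OH → carboxylic acid.
C–N–C with sp³ carbons and no adjacent C=O → amine (secondary).
pendant –OCH3: C–O–C with sp³ C, no adjacent C=O → ether.
pendant –C6H5: benzene ring → arene.
–NO2 on an sp³ carbon → nitro (the N=O is not a carbonyl).
pendant –CH2OCH3: C–O–C linkage → ether.
pendant –CHO: carbonyl C bonded to C and H → aldehyde.
halogen on an sp³ carbon → alkyl halide.
Alcohol appears at: CH(CH2OH) → 1.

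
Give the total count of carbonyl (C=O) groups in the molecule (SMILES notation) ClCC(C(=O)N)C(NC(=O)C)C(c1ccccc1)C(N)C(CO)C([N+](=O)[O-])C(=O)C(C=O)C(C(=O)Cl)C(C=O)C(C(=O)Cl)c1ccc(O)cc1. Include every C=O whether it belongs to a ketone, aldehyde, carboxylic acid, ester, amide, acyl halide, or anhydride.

CH(CONH2): amide, 1 C=O (running total 1).
CH(NHCOCH3): amide, 1 C=O (running total 2).
CO: ketone, 1 C=O (running total 3).
CH(CHO): aldehyde, 1 C=O (running total 4).
CH(COCl): acyl halide, 1 C=O (running total 5).
CH(CHO): aldehyde, 1 C=O (running total 6).
CH(COCl): acyl halide, 1 C=O (running total 7).

7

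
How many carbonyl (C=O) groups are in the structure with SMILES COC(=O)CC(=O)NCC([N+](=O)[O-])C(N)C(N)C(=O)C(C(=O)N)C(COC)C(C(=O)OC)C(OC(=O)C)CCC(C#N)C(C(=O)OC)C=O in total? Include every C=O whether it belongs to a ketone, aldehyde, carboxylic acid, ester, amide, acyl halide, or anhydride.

CH3OOC: ester, 1 C=O (running total 1).
CH2CONHCH2: amide, 1 C=O (running total 2).
CO: ketone, 1 C=O (running total 3).
CH(CONH2): amide, 1 C=O (running total 4).
CH(COOCH3): ester, 1 C=O (running total 5).
CH(OCOCH3): ester, 1 C=O (running total 6).
CH(COOCH3): ester, 1 C=O (running total 7).
CHO: aldehyde, 1 C=O (running total 8).

8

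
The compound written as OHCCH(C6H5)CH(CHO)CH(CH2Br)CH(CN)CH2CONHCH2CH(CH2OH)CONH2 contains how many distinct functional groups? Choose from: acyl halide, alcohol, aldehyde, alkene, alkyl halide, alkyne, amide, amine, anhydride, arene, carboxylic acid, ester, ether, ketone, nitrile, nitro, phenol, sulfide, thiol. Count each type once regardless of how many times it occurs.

terminal –CHO: carbonyl C bonded to H and C → aldehyde.
pendant –C6H5: benzene ring → arene.
pendant –CHO: carbonyl C bonded to C and H → aldehyde.
pendant –CH2X: halogen on sp³ carbon → alkyl halide.
pendant –C≡N: nitrile.
–C(=O)–N– linkage → amide (the N is not an amine).
pendant –CH2OH on an sp³ backbone C → alcohol.
–C(=O)NH2: carbonyl C bonded to C and to N → amide (the N is not a separate amine).
Distinct types present: alcohol, aldehyde, alkyl halide, amide, arene, nitrile.

6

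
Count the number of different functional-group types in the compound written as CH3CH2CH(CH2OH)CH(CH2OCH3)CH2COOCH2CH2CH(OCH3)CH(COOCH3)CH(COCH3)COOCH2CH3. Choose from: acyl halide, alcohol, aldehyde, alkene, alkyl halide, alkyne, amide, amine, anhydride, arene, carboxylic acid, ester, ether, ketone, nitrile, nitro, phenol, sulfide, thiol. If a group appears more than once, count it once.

4

pendant –CH2OH on an sp³ backbone C → alcohol.
pendant –CH2OCH3: C–O–C linkage → ether.
–C(=O)–O–C with C on the carbonyl side → ester.
pendant –OCH3: C–O–C with sp³ C, no adjacent C=O → ether.
pendant –COOCH3: carbonyl C bonded to C and –OCH3 → ester.
pendant –COCH3: carbonyl C bonded to two carbons → ketone.
–C(=O)OCH2CH3: carbonyl C bonded to C and to –OEt → ester.
Distinct types present: alcohol, ester, ether, ketone.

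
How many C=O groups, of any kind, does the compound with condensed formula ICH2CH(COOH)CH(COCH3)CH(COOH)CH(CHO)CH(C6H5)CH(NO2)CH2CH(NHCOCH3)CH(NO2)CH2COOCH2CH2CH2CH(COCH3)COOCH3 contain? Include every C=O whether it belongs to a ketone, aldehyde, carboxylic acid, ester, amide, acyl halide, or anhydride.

CH(COOH): carboxylic acid, 1 C=O (running total 1).
CH(COCH3): ketone, 1 C=O (running total 2).
CH(COOH): carboxylic acid, 1 C=O (running total 3).
CH(CHO): aldehyde, 1 C=O (running total 4).
CH(NHCOCH3): amide, 1 C=O (running total 5).
CH2COOCH2: ester, 1 C=O (running total 6).
CH(COCH3): ketone, 1 C=O (running total 7).
COOCH3: ester, 1 C=O (running total 8).

8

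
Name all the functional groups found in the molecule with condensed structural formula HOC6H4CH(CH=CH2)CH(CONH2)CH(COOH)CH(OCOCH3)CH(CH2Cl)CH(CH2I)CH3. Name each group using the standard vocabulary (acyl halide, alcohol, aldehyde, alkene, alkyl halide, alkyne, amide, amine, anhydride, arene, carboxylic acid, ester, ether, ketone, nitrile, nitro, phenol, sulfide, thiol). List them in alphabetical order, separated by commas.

Taking each segment in turn:
  HOC6H4: –OH attached directly to an aromatic ring → phenol (not alcohol); the ring itself is an arene.
  CH(CH=CH2): pendant –CH=CH2: C=C double bond → alkene.
  CH(CONH2): pendant –CONH2: carbonyl C bonded to C and N → amide.
  CH(COOH): pendant –COOH: carbonyl C bonded to C and –OH → carboxylic acid.
  CH(OCOCH3): pendant –OC(=O)CH3: an acyloxy group → ester.
  CH(CH2Cl): pendant –CH2X: halogen on sp³ carbon → alkyl halide.
  CH(CH2I): pendant –CH2X: halogen on sp³ carbon → alkyl halide.

alkene, alkyl halide, amide, arene, carboxylic acid, ester, phenol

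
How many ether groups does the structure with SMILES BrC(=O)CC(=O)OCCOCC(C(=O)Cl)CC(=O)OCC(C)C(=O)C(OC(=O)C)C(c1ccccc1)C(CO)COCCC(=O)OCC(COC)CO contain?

3

Working along the chain:
  BrCO: –C(=O)Br: carbonyl C bonded to C and to a halogen → acyl halide (not alkyl halide).
  CH2COOCH2: –C(=O)–O–C with C on the carbonyl side → ester.
  CH2OCH2: C–O–C with sp³ carbons on both sides and no adjacent C=O → ether.
  CH(COCl): pendant –C(=O)X: carbonyl C bonded to C and halogen → acyl halide.
  CH2COOCH2: –C(=O)–O–C with C on the carbonyl side → ester.
  CO: –C(=O)– with carbon on both sides → ketone.
  CH(OCOCH3): pendant –OC(=O)CH3: an acyloxy group → ester.
  CH(C6H5): pendant –C6H5: benzene ring → arene.
  CH(CH2OH): pendant –CH2OH on an sp³ backbone C → alcohol.
  CH2OCH2: C–O–C with sp³ carbons on both sides and no adjacent C=O → ether.
  CH2COOCH2: –C(=O)–O–C with C on the carbonyl side → ester.
  CH(CH2OCH3): pendant –CH2OCH3: C–O–C linkage → ether.
  CH2OH: –OH on an sp³ carbon → alcohol.
Ether appears at: CH2OCH2, CH2OCH2, CH(CH2OCH3) → 3.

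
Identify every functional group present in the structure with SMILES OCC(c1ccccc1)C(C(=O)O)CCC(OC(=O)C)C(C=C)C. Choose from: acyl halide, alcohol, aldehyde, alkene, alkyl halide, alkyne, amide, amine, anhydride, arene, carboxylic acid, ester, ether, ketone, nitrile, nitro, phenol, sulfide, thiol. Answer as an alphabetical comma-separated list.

alcohol, alkene, arene, carboxylic acid, ester

Taking each segment in turn:
  HOCH2: HO– on an sp³ carbon → alcohol.
  CH(C6H5): pendant –C6H5: benzene ring → arene.
  CH(COOH): pendant –COOH: carbonyl C bonded to C and –OH → carboxylic acid.
  CH(OCOCH3): pendant –OC(=O)CH3: an acyloxy group → ester.
  CH(CH=CH2): pendant –CH=CH2: C=C double bond → alkene.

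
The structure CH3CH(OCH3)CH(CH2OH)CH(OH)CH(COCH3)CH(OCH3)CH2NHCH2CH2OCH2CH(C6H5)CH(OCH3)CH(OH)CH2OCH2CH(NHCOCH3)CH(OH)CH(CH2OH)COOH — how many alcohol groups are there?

Working along the chain:
  CH(OCH3): pendant –OCH3: C–O–C with sp³ C, no adjacent C=O → ether.
  CH(CH2OH): pendant –CH2OH on an sp³ backbone C → alcohol.
  CH(OH): –OH on an sp³ carbon → alcohol (secondary).
  CH(COCH3): pendant –COCH3: carbonyl C bonded to two carbons → ketone.
  CH(OCH3): pendant –OCH3: C–O–C with sp³ C, no adjacent C=O → ether.
  CH2NHCH2: C–N–C with sp³ carbons and no adjacent C=O → amine (secondary).
  CH2OCH2: C–O–C with sp³ carbons on both sides and no adjacent C=O → ether.
  CH(C6H5): pendant –C6H5: benzene ring → arene.
  CH(OCH3): pendant –OCH3: C–O–C with sp³ C, no adjacent C=O → ether.
  CH(OH): –OH on an sp³ carbon → alcohol (secondary).
  CH2OCH2: C–O–C with sp³ carbons on both sides and no adjacent C=O → ether.
  CH(NHCOCH3): pendant –NHC(=O)CH3: N bonded to a carbonyl → amide (not amine).
  CH(OH): –OH on an sp³ carbon → alcohol (secondary).
  CH(CH2OH): pendant –CH2OH on an sp³ backbone C → alcohol.
  COOH: –COOH: carbonyl C bonded to –OH and C → carboxylic acid (the –OH is not a separate alcohol).
Alcohol appears at: CH(CH2OH), CH(OH), CH(OH), CH(OH), CH(CH2OH) → 5.

5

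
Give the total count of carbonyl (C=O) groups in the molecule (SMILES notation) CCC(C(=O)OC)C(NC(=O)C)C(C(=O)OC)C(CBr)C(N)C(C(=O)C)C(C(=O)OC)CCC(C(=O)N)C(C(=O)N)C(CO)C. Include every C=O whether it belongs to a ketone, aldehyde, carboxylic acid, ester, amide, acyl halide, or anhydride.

7

CH(COOCH3): ester, 1 C=O (running total 1).
CH(NHCOCH3): amide, 1 C=O (running total 2).
CH(COOCH3): ester, 1 C=O (running total 3).
CH(COCH3): ketone, 1 C=O (running total 4).
CH(COOCH3): ester, 1 C=O (running total 5).
CH(CONH2): amide, 1 C=O (running total 6).
CH(CONH2): amide, 1 C=O (running total 7).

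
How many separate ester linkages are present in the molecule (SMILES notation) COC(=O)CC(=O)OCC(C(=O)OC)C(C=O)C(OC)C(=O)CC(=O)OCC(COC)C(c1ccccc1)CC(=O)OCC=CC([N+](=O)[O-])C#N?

5

CH3O–C(=O)–: carbonyl C bonded to C and to –OCH3 → ester (not ketone + ether).
–C(=O)–O–C with C on the carbonyl side → ester.
pendant –COOCH3: carbonyl C bonded to C and –OCH3 → ester.
pendant –CHO: carbonyl C bonded to C and H → aldehyde.
pendant –OCH3: C–O–C with sp³ C, no adjacent C=O → ether.
–C(=O)– with carbon on both sides → ketone.
–C(=O)–O–C with C on the carbonyl side → ester.
pendant –CH2OCH3: C–O–C linkage → ether.
pendant –C6H5: benzene ring → arene.
–C(=O)–O–C with C on the carbonyl side → ester.
C=C double bond → alkene.
–NO2 on an sp³ carbon → nitro (the N=O is not a carbonyl).
–C≡N: carbon triple-bonded to nitrogen → nitrile.
Ester appears at: CH3OOC, CH2COOCH2, CH(COOCH3), CH2COOCH2, CH2COOCH2 → 5.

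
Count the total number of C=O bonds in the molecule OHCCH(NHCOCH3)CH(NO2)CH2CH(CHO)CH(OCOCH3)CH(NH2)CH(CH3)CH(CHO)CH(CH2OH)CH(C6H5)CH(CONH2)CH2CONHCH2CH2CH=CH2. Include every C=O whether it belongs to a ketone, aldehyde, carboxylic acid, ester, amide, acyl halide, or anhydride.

OHC: aldehyde, 1 C=O (running total 1).
CH(NHCOCH3): amide, 1 C=O (running total 2).
CH(CHO): aldehyde, 1 C=O (running total 3).
CH(OCOCH3): ester, 1 C=O (running total 4).
CH(CHO): aldehyde, 1 C=O (running total 5).
CH(CONH2): amide, 1 C=O (running total 6).
CH2CONHCH2: amide, 1 C=O (running total 7).

7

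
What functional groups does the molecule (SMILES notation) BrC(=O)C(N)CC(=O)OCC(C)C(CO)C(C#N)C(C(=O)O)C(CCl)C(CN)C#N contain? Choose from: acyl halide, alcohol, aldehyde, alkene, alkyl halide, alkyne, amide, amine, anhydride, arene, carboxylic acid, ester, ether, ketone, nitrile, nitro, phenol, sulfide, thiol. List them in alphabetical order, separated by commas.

acyl halide, alcohol, alkyl halide, amine, carboxylic acid, ester, nitrile

Reading the structure from left to right:
  BrCO: –C(=O)Br: carbonyl C bonded to C and to a halogen → acyl halide (not alkyl halide).
  CH(NH2): –NH2 on an sp³ carbon with no adjacent C=O → amine.
  CH2COOCH2: –C(=O)–O–C with C on the carbonyl side → ester.
  CH(CH2OH): pendant –CH2OH on an sp³ backbone C → alcohol.
  CH(CN): pendant –C≡N: nitrile.
  CH(COOH): pendant –COOH: carbonyl C bonded to C and –OH → carboxylic acid.
  CH(CH2Cl): pendant –CH2X: halogen on sp³ carbon → alkyl halide.
  CH(CH2NH2): pendant –CH2NH2: N on sp³ C, no adjacent C=O → amine.
  CN: –C≡N: carbon triple-bonded to nitrogen → nitrile.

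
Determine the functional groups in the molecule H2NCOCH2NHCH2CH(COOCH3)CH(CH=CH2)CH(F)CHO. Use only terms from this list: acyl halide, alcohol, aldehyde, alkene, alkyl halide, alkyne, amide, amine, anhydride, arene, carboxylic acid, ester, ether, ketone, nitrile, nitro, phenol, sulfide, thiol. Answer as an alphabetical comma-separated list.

Working along the chain:
  H2NCO: –C(=O)NH2: carbonyl C bonded to C and to N → amide (the N is not a separate amine).
  CH2NHCH2: C–N–C with sp³ carbons and no adjacent C=O → amine (secondary).
  CH(COOCH3): pendant –COOCH3: carbonyl C bonded to C and –OCH3 → ester.
  CH(CH=CH2): pendant –CH=CH2: C=C double bond → alkene.
  CH(F): halogen on an sp³ carbon → alkyl halide.
  CHO: terminal –CHO: carbonyl C bonded to H and C → aldehyde.

aldehyde, alkene, alkyl halide, amide, amine, ester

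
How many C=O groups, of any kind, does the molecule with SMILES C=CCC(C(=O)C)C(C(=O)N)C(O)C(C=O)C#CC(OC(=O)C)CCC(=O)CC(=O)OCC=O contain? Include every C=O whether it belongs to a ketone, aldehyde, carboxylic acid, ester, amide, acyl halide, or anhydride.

7

CH(COCH3): ketone, 1 C=O (running total 1).
CH(CONH2): amide, 1 C=O (running total 2).
CH(CHO): aldehyde, 1 C=O (running total 3).
CH(OCOCH3): ester, 1 C=O (running total 4).
CO: ketone, 1 C=O (running total 5).
CH2COOCH2: ester, 1 C=O (running total 6).
CHO: aldehyde, 1 C=O (running total 7).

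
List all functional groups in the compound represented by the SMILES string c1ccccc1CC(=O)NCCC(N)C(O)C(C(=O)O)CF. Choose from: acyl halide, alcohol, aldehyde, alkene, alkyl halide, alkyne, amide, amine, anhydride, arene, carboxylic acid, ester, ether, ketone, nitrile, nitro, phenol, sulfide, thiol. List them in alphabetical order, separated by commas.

Working along the chain:
  C6H5: C6H5– phenyl ring → arene.
  CH2CONHCH2: –C(=O)–N– linkage → amide (the N is not an amine).
  CH(NH2): –NH2 on an sp³ carbon with no adjacent C=O → amine.
  CH(OH): –OH on an sp³ carbon → alcohol (secondary).
  CH(COOH): pendant –COOH: carbonyl C bonded to C and –OH → carboxylic acid.
  CH2F: halogen on an sp³ carbon → alkyl halide.

alcohol, alkyl halide, amide, amine, arene, carboxylic acid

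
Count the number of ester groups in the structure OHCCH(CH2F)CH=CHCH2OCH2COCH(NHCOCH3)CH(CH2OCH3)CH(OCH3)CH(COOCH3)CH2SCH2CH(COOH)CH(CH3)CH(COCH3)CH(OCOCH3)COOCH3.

3

Reading the structure from left to right:
  OHC: terminal –CHO: carbonyl C bonded to H and C → aldehyde.
  CH(CH2F): pendant –CH2X: halogen on sp³ carbon → alkyl halide.
  CH=CH: C=C double bond → alkene.
  CH2OCH2: C–O–C with sp³ carbons on both sides and no adjacent C=O → ether.
  CO: –C(=O)– with carbon on both sides → ketone.
  CH(NHCOCH3): pendant –NHC(=O)CH3: N bonded to a carbonyl → amide (not amine).
  CH(CH2OCH3): pendant –CH2OCH3: C–O–C linkage → ether.
  CH(OCH3): pendant –OCH3: C–O–C with sp³ C, no adjacent C=O → ether.
  CH(COOCH3): pendant –COOCH3: carbonyl C bonded to C and –OCH3 → ester.
  CH2SCH2: C–S–C linkage → sulfide (thioether).
  CH(COOH): pendant –COOH: carbonyl C bonded to C and –OH → carboxylic acid.
  CH(COCH3): pendant –COCH3: carbonyl C bonded to two carbons → ketone.
  CH(OCOCH3): pendant –OC(=O)CH3: an acyloxy group → ester.
  COOCH3: –C(=O)OCH3: carbonyl C bonded to C and to –OCH3 → ester (not ketone + ether).
Ester appears at: CH(COOCH3), CH(OCOCH3), COOCH3 → 3.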